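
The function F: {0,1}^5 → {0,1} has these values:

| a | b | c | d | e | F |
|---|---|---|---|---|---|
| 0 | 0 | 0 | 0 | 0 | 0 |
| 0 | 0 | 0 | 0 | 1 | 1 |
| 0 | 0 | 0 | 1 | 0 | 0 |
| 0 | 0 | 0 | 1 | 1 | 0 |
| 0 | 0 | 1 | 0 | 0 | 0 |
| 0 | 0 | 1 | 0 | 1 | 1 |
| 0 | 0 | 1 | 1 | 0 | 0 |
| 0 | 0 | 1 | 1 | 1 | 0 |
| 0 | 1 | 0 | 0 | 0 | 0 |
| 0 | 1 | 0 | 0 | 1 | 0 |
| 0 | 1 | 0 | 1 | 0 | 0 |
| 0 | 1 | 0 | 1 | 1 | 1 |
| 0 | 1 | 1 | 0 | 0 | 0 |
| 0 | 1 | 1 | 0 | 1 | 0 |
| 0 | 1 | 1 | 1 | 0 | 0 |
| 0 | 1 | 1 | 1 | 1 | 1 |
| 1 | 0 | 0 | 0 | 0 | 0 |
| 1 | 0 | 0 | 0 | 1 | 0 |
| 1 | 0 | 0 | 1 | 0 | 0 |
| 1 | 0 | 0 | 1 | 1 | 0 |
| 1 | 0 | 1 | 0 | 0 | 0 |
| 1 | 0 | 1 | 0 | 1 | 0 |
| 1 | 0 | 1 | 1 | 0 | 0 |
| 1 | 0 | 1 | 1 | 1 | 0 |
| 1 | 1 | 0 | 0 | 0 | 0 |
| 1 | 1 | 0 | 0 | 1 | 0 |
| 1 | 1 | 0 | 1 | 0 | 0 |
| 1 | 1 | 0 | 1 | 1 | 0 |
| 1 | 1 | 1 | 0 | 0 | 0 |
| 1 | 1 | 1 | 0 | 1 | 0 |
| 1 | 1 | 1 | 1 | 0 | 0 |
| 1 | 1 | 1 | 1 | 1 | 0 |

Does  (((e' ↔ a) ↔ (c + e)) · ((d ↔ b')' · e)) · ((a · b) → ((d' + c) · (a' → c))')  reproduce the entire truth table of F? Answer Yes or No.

Yes

Check the formula against F row by row:
  a=0, b=0, c=0, d=0, e=0: formula gives 0, F = 0 ✓
  a=0, b=0, c=0, d=0, e=1: formula gives 1, F = 1 ✓
  a=0, b=0, c=0, d=1, e=0: formula gives 0, F = 0 ✓
  a=0, b=0, c=0, d=1, e=1: formula gives 0, F = 0 ✓
  …and likewise for the remaining 28 rows.
No disagreement on any input; they are logically equivalent.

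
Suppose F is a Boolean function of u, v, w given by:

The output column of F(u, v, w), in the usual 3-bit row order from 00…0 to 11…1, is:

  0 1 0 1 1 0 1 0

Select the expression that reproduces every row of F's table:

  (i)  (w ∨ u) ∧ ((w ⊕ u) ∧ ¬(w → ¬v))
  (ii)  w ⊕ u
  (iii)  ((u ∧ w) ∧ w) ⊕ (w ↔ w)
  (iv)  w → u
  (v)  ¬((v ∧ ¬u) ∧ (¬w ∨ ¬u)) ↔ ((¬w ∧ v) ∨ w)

(i): at (0,0,1) it gives 0, but F = 1 — eliminated.
(iii): at (0,0,0) it gives 1, but F = 0 — eliminated.
(iv): at (0,0,0) it gives 1, but F = 0 — eliminated.
(v): at (0,1,1) it gives 0, but F = 1 — eliminated.
Only (ii) survives; checking it on all 8 rows confirms it matches F.

ii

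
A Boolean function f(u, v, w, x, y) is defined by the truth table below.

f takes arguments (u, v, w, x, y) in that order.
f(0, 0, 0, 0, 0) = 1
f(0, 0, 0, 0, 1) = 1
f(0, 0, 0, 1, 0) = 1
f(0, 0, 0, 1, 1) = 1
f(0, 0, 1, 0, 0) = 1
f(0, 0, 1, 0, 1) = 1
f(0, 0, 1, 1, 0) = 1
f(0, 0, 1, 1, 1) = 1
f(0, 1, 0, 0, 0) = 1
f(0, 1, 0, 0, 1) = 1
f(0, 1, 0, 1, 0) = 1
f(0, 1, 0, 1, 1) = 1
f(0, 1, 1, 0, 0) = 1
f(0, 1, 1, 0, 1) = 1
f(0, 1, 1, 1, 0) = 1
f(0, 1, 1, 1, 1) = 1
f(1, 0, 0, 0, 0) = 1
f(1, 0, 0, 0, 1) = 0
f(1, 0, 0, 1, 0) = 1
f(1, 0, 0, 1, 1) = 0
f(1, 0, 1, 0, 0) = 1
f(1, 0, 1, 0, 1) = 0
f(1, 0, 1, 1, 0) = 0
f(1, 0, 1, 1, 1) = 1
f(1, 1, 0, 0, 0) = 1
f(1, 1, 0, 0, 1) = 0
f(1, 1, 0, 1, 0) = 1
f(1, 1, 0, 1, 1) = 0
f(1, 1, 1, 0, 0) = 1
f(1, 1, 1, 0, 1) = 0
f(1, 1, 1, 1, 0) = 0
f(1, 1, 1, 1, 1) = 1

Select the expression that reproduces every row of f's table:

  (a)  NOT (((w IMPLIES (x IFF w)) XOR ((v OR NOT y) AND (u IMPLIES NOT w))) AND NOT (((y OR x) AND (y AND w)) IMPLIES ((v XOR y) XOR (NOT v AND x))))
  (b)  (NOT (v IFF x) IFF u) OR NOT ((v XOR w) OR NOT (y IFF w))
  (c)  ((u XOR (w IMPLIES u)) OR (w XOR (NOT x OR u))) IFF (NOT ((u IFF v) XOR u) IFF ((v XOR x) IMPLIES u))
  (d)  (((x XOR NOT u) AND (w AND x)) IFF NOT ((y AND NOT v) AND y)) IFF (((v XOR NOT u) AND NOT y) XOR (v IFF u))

d

(a) disagrees with f on (0,0,1,1,1) (formula → 0, table → 1); rule it out.
(b) disagrees with f on (0,0,0,1,1) (formula → 0, table → 1); rule it out.
(c) disagrees with f on (0,0,0,0,0) (formula → 0, table → 1); rule it out.
(d) is the remaining candidate, and it agrees with f on all 32 inputs.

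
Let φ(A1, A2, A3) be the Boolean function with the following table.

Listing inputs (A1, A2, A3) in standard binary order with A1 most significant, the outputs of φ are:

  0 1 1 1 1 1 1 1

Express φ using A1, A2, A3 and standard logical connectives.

φ(A1, A2, A3) = (A1 OR A2) OR A3

The output is 1 whenever at least one input is 1 — the OR of all inputs.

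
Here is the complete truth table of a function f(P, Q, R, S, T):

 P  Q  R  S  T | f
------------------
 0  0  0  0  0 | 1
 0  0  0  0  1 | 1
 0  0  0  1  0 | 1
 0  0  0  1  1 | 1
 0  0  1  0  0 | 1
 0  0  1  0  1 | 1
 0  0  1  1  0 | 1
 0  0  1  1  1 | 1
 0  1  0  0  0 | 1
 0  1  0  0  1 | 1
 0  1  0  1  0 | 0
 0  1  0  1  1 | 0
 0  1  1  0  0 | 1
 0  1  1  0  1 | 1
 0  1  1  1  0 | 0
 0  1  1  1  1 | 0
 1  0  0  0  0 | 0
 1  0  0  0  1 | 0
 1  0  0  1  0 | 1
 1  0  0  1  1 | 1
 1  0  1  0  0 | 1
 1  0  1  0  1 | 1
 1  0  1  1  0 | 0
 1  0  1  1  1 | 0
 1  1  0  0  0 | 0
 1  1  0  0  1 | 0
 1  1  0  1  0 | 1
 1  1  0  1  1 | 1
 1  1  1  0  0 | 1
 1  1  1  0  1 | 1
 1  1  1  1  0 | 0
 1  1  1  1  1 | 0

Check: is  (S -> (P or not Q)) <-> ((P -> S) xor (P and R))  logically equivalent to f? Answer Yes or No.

Yes

Check the formula against f row by row:
  P=0, Q=0, R=0, S=0, T=0: formula gives 1, f = 1 ✓
  P=0, Q=0, R=0, S=0, T=1: formula gives 1, f = 1 ✓
  P=0, Q=0, R=0, S=1, T=0: formula gives 1, f = 1 ✓
  P=0, Q=0, R=0, S=1, T=1: formula gives 1, f = 1 ✓
  … (the remaining 28 rows also agree.)
No disagreement on any input; they are logically equivalent.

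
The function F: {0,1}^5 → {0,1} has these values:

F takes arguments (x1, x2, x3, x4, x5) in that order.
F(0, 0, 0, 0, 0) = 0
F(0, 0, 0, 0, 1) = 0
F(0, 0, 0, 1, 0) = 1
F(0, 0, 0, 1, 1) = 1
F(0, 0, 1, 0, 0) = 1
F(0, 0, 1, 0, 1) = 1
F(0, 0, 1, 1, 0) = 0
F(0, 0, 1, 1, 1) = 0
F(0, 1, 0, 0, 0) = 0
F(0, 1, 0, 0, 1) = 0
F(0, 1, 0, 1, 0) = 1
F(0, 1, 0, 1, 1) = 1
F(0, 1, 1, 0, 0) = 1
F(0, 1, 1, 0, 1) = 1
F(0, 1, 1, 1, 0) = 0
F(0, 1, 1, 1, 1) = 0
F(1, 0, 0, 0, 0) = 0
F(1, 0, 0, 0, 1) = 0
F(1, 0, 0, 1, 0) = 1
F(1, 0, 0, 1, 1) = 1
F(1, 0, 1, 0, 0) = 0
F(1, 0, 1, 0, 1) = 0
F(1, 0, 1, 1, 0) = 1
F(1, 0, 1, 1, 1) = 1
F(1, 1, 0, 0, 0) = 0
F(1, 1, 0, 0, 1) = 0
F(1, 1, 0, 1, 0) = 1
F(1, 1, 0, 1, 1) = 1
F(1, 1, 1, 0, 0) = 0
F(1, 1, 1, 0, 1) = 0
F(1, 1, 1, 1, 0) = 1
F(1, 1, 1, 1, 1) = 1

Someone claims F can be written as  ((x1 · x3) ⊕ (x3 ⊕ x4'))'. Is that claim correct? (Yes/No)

Yes

Check the formula against F row by row:
  x1=0, x2=0, x3=0, x4=0, x5=0: formula gives 0, F = 0 ✓
  x1=0, x2=0, x3=0, x4=0, x5=1: formula gives 0, F = 0 ✓
  x1=0, x2=0, x3=0, x4=1, x5=0: formula gives 1, F = 1 ✓
  x1=0, x2=0, x3=0, x4=1, x5=1: formula gives 1, F = 1 ✓
  … (the remaining 28 rows also agree.)
All 32 rows match — the expression computes F exactly.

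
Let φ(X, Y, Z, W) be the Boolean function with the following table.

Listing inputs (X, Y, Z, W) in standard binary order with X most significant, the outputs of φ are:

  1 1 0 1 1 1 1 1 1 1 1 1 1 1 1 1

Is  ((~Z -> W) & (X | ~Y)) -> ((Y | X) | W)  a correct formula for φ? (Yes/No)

Test each input against both φ and the formula:
  X=0, Y=0, Z=0, W=0: formula gives 1, φ = 1 ✓
  X=0, Y=0, Z=0, W=1: formula gives 1, φ = 1 ✓
  X=0, Y=0, Z=1, W=0: formula gives 0, φ = 0 ✓
  X=0, Y=0, Z=1, W=1: formula gives 1, φ = 1 ✓
  … (the remaining 12 rows also agree.)
Every row agrees, so the formula is equivalent.

Yes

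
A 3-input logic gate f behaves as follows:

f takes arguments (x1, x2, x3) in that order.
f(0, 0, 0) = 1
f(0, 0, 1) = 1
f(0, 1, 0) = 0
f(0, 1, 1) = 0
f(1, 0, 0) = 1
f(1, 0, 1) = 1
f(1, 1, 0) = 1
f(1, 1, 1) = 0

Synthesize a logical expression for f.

f(x1, x2, x3) = NOT ((((NOT x1 AND x2) AND NOT x3) OR ((NOT x1 AND x2) AND x3)) OR ((x1 AND x2) AND x3))

f is 0 on only 3 rows — (0,1,0), (0,1,1), (1,1,1). Writing each as a minterm (¬x1·x2·¬x3, ¬x1·x2·x3, x1·x2·x3) and OR-ing them characterizes exactly where f=0, so f is the negation of that disjunction.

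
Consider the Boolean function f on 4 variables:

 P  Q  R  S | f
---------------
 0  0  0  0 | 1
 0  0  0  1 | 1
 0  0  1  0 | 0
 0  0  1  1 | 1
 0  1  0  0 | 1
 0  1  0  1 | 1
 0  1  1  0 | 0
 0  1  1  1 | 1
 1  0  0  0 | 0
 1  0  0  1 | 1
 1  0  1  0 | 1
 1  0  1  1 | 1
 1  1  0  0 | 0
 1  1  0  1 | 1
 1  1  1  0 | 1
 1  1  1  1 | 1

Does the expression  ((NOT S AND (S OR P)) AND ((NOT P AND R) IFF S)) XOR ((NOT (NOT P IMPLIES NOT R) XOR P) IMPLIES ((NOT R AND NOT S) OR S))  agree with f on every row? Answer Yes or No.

Yes

Check the formula against f row by row:
  P=0, Q=0, R=0, S=0: formula gives 1, f = 1 ✓
  P=0, Q=0, R=0, S=1: formula gives 1, f = 1 ✓
  P=0, Q=0, R=1, S=0: formula gives 0, f = 0 ✓
  P=0, Q=0, R=1, S=1: formula gives 1, f = 1 ✓
  … (the remaining 12 rows also agree.)
No disagreement on any input; they are logically equivalent.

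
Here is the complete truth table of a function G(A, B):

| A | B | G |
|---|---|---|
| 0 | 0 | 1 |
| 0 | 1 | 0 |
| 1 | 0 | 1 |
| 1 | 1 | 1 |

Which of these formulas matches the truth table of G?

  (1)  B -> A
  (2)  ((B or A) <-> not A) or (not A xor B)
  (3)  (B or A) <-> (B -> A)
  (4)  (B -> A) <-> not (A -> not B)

1

(2) disagrees with G on (0,1) (formula → 1, table → 0); rule it out.
(3) disagrees with G on (0,0) (formula → 0, table → 1); rule it out.
(4) disagrees with G on (0,0) (formula → 0, table → 1); rule it out.
That leaves (1). Evaluating it on every row reproduces the table of G exactly.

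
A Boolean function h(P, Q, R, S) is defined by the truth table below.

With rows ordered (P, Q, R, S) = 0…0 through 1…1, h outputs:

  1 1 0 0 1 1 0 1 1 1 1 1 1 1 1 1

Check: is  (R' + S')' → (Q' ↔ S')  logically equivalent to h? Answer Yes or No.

No

Test each input against both h and the formula:
  P=0, Q=0, R=0, S=0: formula gives 1, h = 1 ✓
  P=0, Q=0, R=0, S=1: formula gives 1, h = 1 ✓
  P=0, Q=0, R=1, S=0: formula gives 1, but h = 0 ✗
Since they disagree at (0,0,1,0), the expression is not a correct formula for h.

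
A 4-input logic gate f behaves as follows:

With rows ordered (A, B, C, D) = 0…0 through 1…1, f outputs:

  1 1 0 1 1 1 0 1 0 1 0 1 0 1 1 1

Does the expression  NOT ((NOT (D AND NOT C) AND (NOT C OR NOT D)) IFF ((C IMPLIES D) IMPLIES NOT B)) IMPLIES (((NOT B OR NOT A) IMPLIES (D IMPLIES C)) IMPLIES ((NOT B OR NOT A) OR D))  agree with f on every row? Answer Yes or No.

Test each input against both f and the formula:
  A=0, B=0, C=0, D=0: formula gives 1, f = 1 ✓
  A=0, B=0, C=0, D=1: formula gives 1, f = 1 ✓
  A=0, B=0, C=1, D=0: formula gives 1, but f = 0 ✗
Row (0,0,1,0) is a counterexample, so the formula is not equivalent to f.

No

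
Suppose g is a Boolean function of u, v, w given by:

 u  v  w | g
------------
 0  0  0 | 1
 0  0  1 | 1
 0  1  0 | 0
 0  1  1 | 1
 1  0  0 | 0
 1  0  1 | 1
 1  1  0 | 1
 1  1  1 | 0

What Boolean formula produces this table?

g(u, v, w) = ((((u' · v) · w') + ((u · v') · w')) + ((u · v) · w))'

The 0-rows are (0,1,0), (1,0,0), (1,1,1). Take each as a conjunction (¬u·v·¬w, u·¬v·¬w, u·v·w), form their disjunction, and complement — that gives a formula that is 1 everywhere g is.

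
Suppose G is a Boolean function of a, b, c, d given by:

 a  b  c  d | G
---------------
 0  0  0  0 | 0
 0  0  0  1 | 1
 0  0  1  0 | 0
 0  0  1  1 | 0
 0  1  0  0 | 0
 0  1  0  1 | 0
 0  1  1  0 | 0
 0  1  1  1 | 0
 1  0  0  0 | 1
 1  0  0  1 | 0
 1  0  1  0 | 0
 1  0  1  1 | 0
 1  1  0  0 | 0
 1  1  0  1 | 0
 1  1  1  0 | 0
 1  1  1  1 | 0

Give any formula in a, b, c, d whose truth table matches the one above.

G(a, b, c, d) = (((NOT a AND NOT b) AND NOT c) AND d) OR (((a AND NOT b) AND NOT c) AND NOT d)

G=1 on 2 inputs: (0,0,0,1), (1,0,0,0). Reading each as a conjunction of literals (¬a·¬b·¬c·d, a·¬b·¬c·¬d) and taking the OR gives the canonical DNF.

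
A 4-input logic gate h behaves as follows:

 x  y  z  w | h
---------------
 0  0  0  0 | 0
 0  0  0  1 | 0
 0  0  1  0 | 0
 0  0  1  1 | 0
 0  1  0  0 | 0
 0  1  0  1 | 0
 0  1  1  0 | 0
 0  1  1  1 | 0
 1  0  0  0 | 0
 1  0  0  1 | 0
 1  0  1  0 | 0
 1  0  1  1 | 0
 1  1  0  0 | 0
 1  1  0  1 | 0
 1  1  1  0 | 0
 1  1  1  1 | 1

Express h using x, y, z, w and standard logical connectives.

h(x, y, z, w) = ((x ∧ y) ∧ z) ∧ w

The output is 1 only when every input is 1 — the AND of all inputs.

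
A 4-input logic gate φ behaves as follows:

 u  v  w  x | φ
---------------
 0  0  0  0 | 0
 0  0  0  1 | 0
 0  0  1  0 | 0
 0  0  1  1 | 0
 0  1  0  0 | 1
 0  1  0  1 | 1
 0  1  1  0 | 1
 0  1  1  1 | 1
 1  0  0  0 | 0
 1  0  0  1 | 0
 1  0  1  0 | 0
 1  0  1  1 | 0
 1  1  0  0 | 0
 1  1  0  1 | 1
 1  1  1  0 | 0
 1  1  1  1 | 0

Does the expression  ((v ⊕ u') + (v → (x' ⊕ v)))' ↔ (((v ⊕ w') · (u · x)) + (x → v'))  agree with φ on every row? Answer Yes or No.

Check the formula against φ row by row:
  u=0, v=0, w=0, x=0: formula gives 0, φ = 0 ✓
  u=0, v=0, w=0, x=1: formula gives 0, φ = 0 ✓
  u=0, v=0, w=1, x=0: formula gives 0, φ = 0 ✓
  u=0, v=0, w=1, x=1: formula gives 0, φ = 0 ✓
  … (the remaining 12 rows also agree.)
No disagreement on any input; they are logically equivalent.

Yes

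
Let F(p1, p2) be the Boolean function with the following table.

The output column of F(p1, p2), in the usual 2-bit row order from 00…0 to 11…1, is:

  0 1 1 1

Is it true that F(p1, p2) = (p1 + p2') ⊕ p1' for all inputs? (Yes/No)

Yes

Check the formula against F row by row:
  p1=0, p2=0: formula gives 0, F = 0 ✓
  p1=0, p2=1: formula gives 1, F = 1 ✓
  p1=1, p2=0: formula gives 1, F = 1 ✓
  p1=1, p2=1: formula gives 1, F = 1 ✓
Every row agrees, so the formula is equivalent.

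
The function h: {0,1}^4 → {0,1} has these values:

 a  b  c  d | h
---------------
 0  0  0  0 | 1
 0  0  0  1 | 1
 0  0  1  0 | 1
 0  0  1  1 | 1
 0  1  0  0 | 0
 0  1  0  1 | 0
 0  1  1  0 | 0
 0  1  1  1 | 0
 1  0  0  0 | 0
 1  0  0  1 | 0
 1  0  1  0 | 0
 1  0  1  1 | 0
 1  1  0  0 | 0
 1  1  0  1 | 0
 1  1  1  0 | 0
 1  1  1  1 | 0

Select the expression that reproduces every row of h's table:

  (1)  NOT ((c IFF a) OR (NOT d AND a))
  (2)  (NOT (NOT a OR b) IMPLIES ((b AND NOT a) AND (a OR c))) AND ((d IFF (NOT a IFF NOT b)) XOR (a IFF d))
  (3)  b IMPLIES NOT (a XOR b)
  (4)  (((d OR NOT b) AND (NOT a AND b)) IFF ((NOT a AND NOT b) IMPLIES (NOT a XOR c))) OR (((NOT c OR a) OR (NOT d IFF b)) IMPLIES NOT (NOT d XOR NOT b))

(1) disagrees with h on (0,0,0,0) (formula → 0, table → 1); rule it out.
(3) disagrees with h on (1,0,0,0) (formula → 1, table → 0); rule it out.
(4) disagrees with h on (0,0,0,1) (formula → 0, table → 1); rule it out.
That leaves (2). Evaluating it on every row reproduces the table of h exactly.

2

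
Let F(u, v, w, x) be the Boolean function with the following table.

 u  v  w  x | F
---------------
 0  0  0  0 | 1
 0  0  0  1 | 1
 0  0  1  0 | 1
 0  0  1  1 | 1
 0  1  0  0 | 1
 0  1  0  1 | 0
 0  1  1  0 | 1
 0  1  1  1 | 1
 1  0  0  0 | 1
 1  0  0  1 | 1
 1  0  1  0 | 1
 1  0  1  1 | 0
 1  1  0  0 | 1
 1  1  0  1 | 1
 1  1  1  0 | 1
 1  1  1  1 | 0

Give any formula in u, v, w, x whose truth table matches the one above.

F(u, v, w, x) = (((((u' · v) · w') · x) + (((u · v') · w) · x)) + (((u · v) · w) · x))'

F is 0 on only 3 rows — (0,1,0,1), (1,0,1,1), (1,1,1,1). Writing each as a minterm (¬u·v·¬w·x, u·¬v·w·x, u·v·w·x) and OR-ing them characterizes exactly where F=0, so F is the negation of that disjunction.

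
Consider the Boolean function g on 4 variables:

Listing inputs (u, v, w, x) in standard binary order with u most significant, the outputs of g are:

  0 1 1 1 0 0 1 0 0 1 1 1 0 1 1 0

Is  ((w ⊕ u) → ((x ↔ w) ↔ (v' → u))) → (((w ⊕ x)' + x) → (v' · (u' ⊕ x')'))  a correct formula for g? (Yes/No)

Evaluate ((w ⊕ u) → ((x ↔ w) ↔ (v' → u))) → (((w ⊕ x)' + x) → (v' · (u' ⊕ x')')) on each row and compare to g:
  u=0, v=0, w=0, x=0: formula gives 1, but g = 0 ✗
Row (0,0,0,0) is a counterexample, so the formula is not equivalent to g.

No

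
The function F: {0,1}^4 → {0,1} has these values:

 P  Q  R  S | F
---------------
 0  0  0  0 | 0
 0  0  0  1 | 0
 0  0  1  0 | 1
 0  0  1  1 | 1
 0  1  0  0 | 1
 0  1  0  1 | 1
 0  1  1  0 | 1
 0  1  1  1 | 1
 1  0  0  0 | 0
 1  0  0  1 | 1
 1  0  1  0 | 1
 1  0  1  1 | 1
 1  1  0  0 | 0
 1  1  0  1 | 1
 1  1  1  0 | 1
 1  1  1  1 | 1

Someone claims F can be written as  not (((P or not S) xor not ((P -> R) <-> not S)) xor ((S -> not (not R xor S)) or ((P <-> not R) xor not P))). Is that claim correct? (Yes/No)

No

Test each input against both F and the formula:
  P=0, Q=0, R=0, S=0: formula gives 1, but F = 0 ✗
A single disagreement suffices: at (0,0,0,0) they differ, so the formula does not compute F.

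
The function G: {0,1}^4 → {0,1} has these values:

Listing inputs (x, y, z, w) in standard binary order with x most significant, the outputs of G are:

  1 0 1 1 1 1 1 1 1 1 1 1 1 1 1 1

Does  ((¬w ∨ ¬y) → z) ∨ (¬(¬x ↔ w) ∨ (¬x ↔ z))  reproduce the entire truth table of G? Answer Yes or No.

Check the formula against G row by row:
  x=0, y=0, z=0, w=0: formula gives 1, G = 1 ✓
  x=0, y=0, z=0, w=1: formula gives 0, G = 0 ✓
  x=0, y=0, z=1, w=0: formula gives 1, G = 1 ✓
  x=0, y=0, z=1, w=1: formula gives 1, G = 1 ✓
  …and likewise for the remaining 12 rows.
Every row agrees, so the formula is equivalent.

Yes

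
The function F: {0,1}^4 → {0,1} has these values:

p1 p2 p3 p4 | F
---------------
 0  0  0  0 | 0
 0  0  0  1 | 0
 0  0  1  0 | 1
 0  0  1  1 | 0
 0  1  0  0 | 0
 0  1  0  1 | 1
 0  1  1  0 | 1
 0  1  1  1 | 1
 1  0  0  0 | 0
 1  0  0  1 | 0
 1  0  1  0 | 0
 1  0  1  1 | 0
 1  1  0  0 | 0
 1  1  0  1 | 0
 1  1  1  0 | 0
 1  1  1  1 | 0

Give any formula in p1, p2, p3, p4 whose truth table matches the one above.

F(p1, p2, p3, p4) = (((((¬p1 ∧ ¬p2) ∧ p3) ∧ ¬p4) ∨ (((¬p1 ∧ p2) ∧ ¬p3) ∧ p4)) ∨ (((¬p1 ∧ p2) ∧ p3) ∧ ¬p4)) ∨ (((¬p1 ∧ p2) ∧ p3) ∧ p4)

The 1-rows are (0,0,1,0), (0,1,0,1), (0,1,1,0), (0,1,1,1). Each contributes one minterm — ¬p1·¬p2·p3·¬p4; ¬p1·p2·¬p3·p4; ¬p1·p2·p3·¬p4; ¬p1·p2·p3·p4 — and their disjunction is a sum-of-products form of F.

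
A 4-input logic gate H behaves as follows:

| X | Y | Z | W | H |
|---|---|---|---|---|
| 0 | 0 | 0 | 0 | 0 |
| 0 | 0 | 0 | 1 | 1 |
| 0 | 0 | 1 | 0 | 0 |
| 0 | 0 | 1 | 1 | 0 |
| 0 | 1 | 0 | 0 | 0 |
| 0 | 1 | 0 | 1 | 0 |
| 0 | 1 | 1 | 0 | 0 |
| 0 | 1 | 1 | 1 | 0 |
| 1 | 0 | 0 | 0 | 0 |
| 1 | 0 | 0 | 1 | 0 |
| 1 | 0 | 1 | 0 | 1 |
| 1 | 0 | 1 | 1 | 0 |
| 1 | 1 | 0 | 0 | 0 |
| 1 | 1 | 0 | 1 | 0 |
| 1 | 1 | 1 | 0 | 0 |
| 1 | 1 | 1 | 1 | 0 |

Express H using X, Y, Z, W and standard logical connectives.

H(X, Y, Z, W) = (((NOT X AND NOT Y) AND NOT Z) AND W) OR (((X AND NOT Y) AND Z) AND NOT W)

Collect the rows where H=1 — (0,0,0,1), (1,0,1,0) — and write one minterm per row: ¬X·¬Y·¬Z·W, X·¬Y·Z·¬W. Their union (logical OR) reproduces the table exactly.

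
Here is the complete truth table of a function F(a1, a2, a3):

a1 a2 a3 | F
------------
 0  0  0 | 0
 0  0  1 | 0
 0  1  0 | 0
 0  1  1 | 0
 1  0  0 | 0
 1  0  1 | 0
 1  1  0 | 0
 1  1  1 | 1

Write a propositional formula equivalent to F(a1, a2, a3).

The output is 1 only when every input is 1 — the AND of all inputs.

F(a1, a2, a3) = (a1 & a2) & a3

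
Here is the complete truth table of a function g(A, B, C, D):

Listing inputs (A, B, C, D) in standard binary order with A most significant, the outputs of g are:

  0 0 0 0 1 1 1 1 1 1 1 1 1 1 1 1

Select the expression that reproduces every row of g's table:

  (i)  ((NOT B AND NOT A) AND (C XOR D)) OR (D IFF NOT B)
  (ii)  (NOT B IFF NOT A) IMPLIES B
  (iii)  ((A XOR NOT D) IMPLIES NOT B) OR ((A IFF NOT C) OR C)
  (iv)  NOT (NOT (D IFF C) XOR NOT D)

ii

(i) fails at (0,0,0,1): the formula yields 1, g is 0.
(iii) fails at (0,0,0,0): the formula yields 1, g is 0.
(iv) fails at (0,0,1,0): the formula yields 1, g is 0.
That leaves (ii). Evaluating it on every row reproduces the table of g exactly.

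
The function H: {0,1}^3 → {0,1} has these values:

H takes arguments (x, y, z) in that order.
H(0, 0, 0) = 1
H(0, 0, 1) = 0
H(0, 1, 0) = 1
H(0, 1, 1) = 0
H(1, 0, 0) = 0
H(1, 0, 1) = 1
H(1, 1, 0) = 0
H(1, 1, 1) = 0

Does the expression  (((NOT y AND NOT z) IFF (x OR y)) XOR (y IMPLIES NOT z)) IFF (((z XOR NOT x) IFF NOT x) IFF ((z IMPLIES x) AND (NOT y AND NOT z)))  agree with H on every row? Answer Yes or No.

No

Evaluate (((NOT y AND NOT z) IFF (x OR y)) XOR (y IMPLIES NOT z)) IFF (((z XOR NOT x) IFF NOT x) IFF ((z IMPLIES x) AND (NOT y AND NOT z))) on each row and compare to H:
  x=0, y=0, z=0: formula gives 1, H = 1 ✓
  x=0, y=0, z=1: formula gives 0, H = 0 ✓
  x=0, y=1, z=0: formula gives 0, but H = 1 ✗
Row (0,1,0) is a counterexample, so the formula is not equivalent to H.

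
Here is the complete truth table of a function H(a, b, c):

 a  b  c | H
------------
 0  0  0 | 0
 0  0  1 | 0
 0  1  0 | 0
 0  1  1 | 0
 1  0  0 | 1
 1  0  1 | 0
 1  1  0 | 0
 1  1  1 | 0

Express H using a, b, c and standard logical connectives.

H is 1 on exactly one input, (1,0,0), whose minterm is a·¬b·¬c. So H is just that conjunction.

H(a, b, c) = (a ∧ ¬b) ∧ ¬c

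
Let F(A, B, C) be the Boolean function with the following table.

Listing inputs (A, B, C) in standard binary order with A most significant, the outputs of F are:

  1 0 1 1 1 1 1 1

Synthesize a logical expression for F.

F is 0 on exactly one input, (0,0,1), whose minterm is ¬A·¬B·C. So F is the negation of that single conjunction.

F(A, B, C) = ~((~A & ~B) & C)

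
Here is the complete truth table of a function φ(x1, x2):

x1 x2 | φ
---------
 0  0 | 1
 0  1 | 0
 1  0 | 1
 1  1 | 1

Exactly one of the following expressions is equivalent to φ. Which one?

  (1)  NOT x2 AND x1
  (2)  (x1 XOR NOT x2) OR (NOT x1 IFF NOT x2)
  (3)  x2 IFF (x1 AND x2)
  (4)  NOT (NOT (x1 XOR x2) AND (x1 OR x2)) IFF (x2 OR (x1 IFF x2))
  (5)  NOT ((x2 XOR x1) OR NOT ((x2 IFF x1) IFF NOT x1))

(1): at (0,0) it gives 0, but φ = 1 — eliminated.
(2): at (1,0) it gives 0, but φ = 1 — eliminated.
(4): at (0,1) it gives 1, but φ = 0 — eliminated.
(5): at (1,0) it gives 0, but φ = 1 — eliminated.
(3) is the remaining candidate, and it agrees with φ on all 4 inputs.

3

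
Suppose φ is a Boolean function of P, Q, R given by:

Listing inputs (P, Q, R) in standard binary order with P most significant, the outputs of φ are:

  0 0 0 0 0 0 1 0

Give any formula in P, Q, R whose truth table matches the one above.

φ(P, Q, R) = (P · Q) · R'

Only row (1,1,0) gives 1. That row's minterm P·Q·¬R is φ directly.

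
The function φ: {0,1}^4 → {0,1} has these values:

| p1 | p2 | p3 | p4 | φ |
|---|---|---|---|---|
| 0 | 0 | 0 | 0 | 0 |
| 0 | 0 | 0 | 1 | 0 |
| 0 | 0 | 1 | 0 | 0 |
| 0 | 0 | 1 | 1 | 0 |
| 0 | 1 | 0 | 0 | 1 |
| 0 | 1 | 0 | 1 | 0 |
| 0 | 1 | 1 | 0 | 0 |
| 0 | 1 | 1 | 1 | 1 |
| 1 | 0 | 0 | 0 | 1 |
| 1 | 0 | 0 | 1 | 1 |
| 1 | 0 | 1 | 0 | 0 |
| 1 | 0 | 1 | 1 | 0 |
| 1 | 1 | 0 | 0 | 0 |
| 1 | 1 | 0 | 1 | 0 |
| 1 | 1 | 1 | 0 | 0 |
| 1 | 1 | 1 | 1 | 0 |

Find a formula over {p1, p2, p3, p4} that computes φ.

φ(p1, p2, p3, p4) = (((((¬p1 ∧ p2) ∧ ¬p3) ∧ ¬p4) ∨ (((¬p1 ∧ p2) ∧ p3) ∧ p4)) ∨ (((p1 ∧ ¬p2) ∧ ¬p3) ∧ ¬p4)) ∨ (((p1 ∧ ¬p2) ∧ ¬p3) ∧ p4)

φ=1 on 4 inputs: (0,1,0,0), (0,1,1,1), (1,0,0,0), (1,0,0,1). Reading each as a conjunction of literals (¬p1·p2·¬p3·¬p4, ¬p1·p2·p3·p4, p1·¬p2·¬p3·¬p4, p1·¬p2·¬p3·p4) and taking the OR gives the canonical DNF.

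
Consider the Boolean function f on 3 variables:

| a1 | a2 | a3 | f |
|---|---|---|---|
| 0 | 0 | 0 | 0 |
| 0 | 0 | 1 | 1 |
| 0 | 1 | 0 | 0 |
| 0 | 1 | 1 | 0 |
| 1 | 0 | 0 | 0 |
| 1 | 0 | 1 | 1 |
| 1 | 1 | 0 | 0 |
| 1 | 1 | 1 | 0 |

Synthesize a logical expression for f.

f=1 on 2 inputs: (0,0,1), (1,0,1). Reading each as a conjunction of literals (¬a1·¬a2·a3, a1·¬a2·a3) and taking the OR gives the canonical DNF.

f(a1, a2, a3) = ((a1' · a2') · a3) + ((a1 · a2') · a3)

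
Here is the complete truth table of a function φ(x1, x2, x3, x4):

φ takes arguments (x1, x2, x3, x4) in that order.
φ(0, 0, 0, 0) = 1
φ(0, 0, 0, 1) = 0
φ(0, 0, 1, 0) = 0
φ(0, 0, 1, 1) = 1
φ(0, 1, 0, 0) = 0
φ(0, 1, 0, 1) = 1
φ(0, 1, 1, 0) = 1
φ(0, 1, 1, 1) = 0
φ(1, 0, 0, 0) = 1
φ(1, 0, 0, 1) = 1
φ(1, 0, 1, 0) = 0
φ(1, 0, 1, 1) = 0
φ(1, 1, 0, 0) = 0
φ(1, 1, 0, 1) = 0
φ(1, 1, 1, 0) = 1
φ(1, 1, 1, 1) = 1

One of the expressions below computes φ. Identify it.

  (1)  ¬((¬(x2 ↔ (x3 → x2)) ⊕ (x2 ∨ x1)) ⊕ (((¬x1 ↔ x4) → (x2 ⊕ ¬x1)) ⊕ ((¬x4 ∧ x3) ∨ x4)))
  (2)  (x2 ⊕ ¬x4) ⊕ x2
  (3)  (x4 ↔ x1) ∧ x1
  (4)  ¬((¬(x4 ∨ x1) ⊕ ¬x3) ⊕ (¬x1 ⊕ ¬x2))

(1): at (0,0,1,0) it gives 1, but φ = 0 — eliminated.
(2): at (0,0,1,0) it gives 1, but φ = 0 — eliminated.
(3): at (0,0,0,0) it gives 0, but φ = 1 — eliminated.
Only (4) survives; checking it on all 16 rows confirms it matches φ.

4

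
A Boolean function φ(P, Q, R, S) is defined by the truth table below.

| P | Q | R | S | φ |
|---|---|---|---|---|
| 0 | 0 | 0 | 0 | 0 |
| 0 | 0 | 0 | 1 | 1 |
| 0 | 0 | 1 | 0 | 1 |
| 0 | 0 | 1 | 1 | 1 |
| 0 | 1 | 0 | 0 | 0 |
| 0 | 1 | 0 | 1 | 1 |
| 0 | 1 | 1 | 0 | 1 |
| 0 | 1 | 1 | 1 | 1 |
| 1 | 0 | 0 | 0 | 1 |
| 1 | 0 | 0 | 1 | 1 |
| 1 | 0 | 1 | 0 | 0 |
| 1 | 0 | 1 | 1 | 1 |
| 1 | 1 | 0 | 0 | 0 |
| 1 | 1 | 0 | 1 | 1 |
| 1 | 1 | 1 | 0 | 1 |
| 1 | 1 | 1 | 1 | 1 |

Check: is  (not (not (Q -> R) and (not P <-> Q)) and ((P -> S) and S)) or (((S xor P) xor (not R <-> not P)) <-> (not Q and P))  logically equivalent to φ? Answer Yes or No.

Yes

Check the formula against φ row by row:
  P=0, Q=0, R=0, S=0: formula gives 0, φ = 0 ✓
  P=0, Q=0, R=0, S=1: formula gives 1, φ = 1 ✓
  P=0, Q=0, R=1, S=0: formula gives 1, φ = 1 ✓
  P=0, Q=0, R=1, S=1: formula gives 1, φ = 1 ✓
  …and likewise for the remaining 12 rows.
All 16 rows match — the expression computes φ exactly.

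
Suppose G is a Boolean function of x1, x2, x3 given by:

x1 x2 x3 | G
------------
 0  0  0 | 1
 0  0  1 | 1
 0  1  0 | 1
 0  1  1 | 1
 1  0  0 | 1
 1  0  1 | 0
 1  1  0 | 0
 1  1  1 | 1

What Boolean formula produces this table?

G(x1, x2, x3) = NOT (((x1 AND NOT x2) AND x3) OR ((x1 AND x2) AND NOT x3))

The 0-rows are (1,0,1), (1,1,0). Take each as a conjunction (x1·¬x2·x3, x1·x2·¬x3), form their disjunction, and complement — that gives a formula that is 1 everywhere G is.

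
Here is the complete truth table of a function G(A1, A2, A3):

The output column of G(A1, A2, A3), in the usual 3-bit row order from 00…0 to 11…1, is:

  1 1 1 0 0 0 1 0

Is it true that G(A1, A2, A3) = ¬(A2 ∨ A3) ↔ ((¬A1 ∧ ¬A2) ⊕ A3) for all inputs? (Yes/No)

Check the formula against G row by row:
  A1=0, A2=0, A3=0: formula gives 1, G = 1 ✓
  A1=0, A2=0, A3=1: formula gives 1, G = 1 ✓
  A1=0, A2=1, A3=0: formula gives 1, G = 1 ✓
  A1=0, A2=1, A3=1: formula gives 0, G = 0 ✓
  A1=1, A2=0, A3=0: formula gives 0, G = 0 ✓
  …and likewise for the remaining 3 rows.
Every row agrees, so the formula is equivalent.

Yes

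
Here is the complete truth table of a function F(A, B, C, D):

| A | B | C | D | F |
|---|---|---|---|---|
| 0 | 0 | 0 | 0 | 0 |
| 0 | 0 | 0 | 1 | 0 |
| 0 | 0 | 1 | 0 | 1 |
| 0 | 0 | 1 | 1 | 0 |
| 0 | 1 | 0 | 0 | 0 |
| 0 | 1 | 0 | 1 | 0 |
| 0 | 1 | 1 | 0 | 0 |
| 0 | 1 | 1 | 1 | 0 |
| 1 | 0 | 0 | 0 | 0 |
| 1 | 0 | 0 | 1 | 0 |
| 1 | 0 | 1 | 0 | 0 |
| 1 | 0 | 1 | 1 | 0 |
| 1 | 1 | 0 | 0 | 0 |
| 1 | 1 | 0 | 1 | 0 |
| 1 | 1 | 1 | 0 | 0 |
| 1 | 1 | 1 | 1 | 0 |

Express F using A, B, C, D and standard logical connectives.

Only row (0,0,1,0) gives 1. That row's minterm ¬A·¬B·C·¬D is F directly.

F(A, B, C, D) = ((¬A ∧ ¬B) ∧ C) ∧ ¬D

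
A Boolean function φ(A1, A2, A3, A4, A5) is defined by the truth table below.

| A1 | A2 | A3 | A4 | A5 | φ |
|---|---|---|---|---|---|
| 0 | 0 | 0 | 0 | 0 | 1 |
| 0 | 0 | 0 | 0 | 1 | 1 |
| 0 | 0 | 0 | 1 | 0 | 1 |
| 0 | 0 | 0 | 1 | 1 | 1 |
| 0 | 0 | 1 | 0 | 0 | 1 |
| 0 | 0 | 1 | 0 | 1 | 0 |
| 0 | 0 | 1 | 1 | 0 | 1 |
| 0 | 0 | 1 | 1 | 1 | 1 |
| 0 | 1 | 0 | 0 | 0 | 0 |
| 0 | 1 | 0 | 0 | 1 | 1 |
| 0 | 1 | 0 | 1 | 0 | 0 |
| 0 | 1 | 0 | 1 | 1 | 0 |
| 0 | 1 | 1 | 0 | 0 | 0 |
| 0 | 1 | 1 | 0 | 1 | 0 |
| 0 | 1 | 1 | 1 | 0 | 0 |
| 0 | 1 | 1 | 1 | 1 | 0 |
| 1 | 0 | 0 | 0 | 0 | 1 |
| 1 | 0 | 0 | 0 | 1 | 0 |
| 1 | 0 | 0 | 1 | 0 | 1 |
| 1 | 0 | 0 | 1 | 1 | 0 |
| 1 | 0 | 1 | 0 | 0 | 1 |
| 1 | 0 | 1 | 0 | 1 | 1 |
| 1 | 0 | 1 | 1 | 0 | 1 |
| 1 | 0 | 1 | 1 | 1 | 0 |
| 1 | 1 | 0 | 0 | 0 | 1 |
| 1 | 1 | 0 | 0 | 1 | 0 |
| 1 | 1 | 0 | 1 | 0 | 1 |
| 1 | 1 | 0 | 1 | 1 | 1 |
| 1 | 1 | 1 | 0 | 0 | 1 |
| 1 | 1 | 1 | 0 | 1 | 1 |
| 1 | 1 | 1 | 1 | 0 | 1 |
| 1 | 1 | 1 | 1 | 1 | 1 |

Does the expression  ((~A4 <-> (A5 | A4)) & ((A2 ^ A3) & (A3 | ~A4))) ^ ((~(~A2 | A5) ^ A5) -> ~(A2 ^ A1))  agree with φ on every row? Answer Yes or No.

Yes

Test each input against both φ and the formula:
  A1=0, A2=0, A3=0, A4=0, A5=0: formula gives 1, φ = 1 ✓
  A1=0, A2=0, A3=0, A4=0, A5=1: formula gives 1, φ = 1 ✓
  A1=0, A2=0, A3=0, A4=1, A5=0: formula gives 1, φ = 1 ✓
  A1=0, A2=0, A3=0, A4=1, A5=1: formula gives 1, φ = 1 ✓
  … (the remaining 28 rows also agree.)
No disagreement on any input; they are logically equivalent.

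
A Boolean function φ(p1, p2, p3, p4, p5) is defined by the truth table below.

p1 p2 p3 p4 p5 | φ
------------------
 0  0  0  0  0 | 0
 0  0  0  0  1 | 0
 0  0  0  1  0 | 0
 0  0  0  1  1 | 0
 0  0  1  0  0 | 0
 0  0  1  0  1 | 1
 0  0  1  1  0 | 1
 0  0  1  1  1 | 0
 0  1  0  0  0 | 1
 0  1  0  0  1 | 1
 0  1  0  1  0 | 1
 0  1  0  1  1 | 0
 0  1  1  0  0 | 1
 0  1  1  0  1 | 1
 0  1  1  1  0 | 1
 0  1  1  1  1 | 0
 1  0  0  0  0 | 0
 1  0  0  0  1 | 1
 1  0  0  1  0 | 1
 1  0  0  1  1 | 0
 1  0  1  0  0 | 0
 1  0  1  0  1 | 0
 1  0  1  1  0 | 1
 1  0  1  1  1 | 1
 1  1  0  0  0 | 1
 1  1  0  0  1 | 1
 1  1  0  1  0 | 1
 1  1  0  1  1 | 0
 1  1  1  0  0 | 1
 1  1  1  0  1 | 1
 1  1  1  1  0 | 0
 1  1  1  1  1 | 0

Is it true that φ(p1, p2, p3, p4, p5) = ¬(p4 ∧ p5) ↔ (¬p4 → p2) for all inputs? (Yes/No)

No

Evaluate ¬(p4 ∧ p5) ↔ (¬p4 → p2) on each row and compare to φ:
  p1=0, p2=0, p3=0, p4=0, p5=0: formula gives 0, φ = 0 ✓
  p1=0, p2=0, p3=0, p4=0, p5=1: formula gives 0, φ = 0 ✓
  p1=0, p2=0, p3=0, p4=1, p5=0: formula gives 1, but φ = 0 ✗
Row (0,0,0,1,0) is a counterexample, so the formula is not equivalent to φ.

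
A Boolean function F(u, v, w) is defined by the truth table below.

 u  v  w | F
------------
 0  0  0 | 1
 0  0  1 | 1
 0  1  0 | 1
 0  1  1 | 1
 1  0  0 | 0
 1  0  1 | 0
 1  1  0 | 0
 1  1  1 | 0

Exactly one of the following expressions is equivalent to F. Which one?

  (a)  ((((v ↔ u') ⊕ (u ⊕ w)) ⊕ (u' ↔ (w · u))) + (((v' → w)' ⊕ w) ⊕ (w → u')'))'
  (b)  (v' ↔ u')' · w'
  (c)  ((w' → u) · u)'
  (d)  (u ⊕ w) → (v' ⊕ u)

c

(a) disagrees with F on (0,0,0) (formula → 0, table → 1); rule it out.
(b) disagrees with F on (0,0,0) (formula → 0, table → 1); rule it out.
(d) disagrees with F on (0,1,1) (formula → 0, table → 1); rule it out.
Only (c) survives; checking it on all 8 rows confirms it matches F.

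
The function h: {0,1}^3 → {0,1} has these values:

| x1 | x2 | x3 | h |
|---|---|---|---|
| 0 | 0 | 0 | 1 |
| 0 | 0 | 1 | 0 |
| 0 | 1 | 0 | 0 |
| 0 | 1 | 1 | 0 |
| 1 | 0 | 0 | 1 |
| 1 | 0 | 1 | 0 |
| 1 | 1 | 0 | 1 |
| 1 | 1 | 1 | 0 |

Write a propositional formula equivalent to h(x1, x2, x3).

The 1-rows are (0,0,0), (1,0,0), (1,1,0). Each contributes one minterm — ¬x1·¬x2·¬x3; x1·¬x2·¬x3; x1·x2·¬x3 — and their disjunction is a sum-of-products form of h.

h(x1, x2, x3) = (((x1' · x2') · x3') + ((x1 · x2') · x3')) + ((x1 · x2) · x3')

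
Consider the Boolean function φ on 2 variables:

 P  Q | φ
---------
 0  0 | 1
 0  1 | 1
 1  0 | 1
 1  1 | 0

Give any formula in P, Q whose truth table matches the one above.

φ(P, Q) = ¬(P ∧ Q)

The output is 0 only when every input is 1 — NAND of all inputs.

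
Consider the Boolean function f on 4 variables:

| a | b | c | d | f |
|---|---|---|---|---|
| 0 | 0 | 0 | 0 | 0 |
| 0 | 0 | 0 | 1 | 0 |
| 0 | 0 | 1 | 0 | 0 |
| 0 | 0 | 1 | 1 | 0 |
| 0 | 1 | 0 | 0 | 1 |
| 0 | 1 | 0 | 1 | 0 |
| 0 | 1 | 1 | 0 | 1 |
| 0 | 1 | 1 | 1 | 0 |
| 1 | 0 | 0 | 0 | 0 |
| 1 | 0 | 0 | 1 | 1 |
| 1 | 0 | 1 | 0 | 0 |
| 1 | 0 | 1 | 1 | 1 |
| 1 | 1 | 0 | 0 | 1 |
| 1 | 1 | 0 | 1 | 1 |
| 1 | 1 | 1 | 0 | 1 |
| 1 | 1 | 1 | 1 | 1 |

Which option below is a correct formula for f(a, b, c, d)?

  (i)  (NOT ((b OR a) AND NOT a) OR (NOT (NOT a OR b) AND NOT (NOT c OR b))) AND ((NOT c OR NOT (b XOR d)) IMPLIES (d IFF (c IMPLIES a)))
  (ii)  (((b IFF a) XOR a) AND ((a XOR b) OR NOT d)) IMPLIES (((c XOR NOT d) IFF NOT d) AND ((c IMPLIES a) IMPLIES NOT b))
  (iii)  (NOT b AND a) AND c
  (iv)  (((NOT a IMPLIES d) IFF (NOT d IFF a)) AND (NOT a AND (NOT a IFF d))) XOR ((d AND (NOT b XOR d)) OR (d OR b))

iv

(i) disagrees with f on (0,0,0,1) (formula → 1, table → 0); rule it out.
(ii) disagrees with f on (0,0,0,0) (formula → 1, table → 0); rule it out.
(iii) disagrees with f on (0,1,0,0) (formula → 0, table → 1); rule it out.
That leaves (iv). Evaluating it on every row reproduces the table of f exactly.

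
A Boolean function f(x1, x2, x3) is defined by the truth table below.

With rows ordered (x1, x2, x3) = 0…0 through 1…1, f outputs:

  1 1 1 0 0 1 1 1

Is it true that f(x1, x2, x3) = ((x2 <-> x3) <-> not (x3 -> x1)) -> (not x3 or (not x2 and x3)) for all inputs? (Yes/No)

No

Check the formula against f row by row:
  x1=0, x2=0, x3=0: formula gives 1, f = 1 ✓
  x1=0, x2=0, x3=1: formula gives 1, f = 1 ✓
  x1=0, x2=1, x3=0: formula gives 1, f = 1 ✓
  x1=0, x2=1, x3=1: formula gives 0, f = 0 ✓
  x1=1, x2=0, x3=0: formula gives 1, but f = 0 ✗
A single disagreement suffices: at (1,0,0) they differ, so the formula does not compute f.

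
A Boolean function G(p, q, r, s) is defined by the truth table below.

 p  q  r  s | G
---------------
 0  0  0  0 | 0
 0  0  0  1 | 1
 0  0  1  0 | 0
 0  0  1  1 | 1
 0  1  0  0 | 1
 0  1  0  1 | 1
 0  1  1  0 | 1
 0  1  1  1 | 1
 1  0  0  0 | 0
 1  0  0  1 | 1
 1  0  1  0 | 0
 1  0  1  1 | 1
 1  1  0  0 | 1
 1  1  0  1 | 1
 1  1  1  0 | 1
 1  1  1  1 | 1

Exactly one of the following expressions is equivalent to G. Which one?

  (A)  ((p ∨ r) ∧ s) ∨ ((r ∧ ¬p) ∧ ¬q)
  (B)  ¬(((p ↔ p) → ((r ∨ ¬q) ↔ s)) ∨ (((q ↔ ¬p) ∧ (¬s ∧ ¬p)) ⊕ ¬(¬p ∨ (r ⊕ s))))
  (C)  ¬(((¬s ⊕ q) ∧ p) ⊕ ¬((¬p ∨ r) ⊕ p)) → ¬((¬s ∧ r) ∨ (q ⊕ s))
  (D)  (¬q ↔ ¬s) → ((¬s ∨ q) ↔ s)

(A) fails at (0,0,0,1): the formula yields 0, G is 1.
(B) fails at (0,0,0,0): the formula yields 1, G is 0.
(C) fails at (0,0,0,0): the formula yields 1, G is 0.
That leaves (D). Evaluating it on every row reproduces the table of G exactly.

D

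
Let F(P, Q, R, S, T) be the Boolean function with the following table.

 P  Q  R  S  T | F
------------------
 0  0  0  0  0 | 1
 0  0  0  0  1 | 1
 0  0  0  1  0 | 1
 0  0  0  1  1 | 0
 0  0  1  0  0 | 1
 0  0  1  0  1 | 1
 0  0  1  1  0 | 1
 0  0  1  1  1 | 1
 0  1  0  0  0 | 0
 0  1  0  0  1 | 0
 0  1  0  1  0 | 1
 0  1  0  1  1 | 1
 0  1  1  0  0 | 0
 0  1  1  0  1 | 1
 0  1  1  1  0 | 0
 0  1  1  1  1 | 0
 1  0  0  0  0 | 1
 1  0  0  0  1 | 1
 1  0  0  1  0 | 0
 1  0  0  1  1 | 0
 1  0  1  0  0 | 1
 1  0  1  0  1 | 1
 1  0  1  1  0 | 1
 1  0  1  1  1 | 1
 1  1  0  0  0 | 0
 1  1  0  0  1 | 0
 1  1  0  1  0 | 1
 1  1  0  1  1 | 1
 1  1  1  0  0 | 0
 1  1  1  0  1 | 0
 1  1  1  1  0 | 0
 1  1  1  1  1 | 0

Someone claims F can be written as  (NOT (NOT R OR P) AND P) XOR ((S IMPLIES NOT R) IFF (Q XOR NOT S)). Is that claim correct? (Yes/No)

No

Check the formula against F row by row:
  P=0, Q=0, R=0, S=0, T=0: formula gives 1, F = 1 ✓
  P=0, Q=0, R=0, S=0, T=1: formula gives 1, F = 1 ✓
  P=0, Q=0, R=0, S=1, T=0: formula gives 0, but F = 1 ✗
Row (0,0,0,1,0) is a counterexample, so the formula is not equivalent to F.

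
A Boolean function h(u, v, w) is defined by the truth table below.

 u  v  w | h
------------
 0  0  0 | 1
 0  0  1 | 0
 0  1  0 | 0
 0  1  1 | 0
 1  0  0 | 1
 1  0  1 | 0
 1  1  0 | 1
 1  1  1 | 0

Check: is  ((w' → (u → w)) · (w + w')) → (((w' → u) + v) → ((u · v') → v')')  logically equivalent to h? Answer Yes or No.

Evaluate ((w' → (u → w)) · (w + w')) → (((w' → u) + v) → ((u · v') → v')') on each row and compare to h:
  u=0, v=0, w=0: formula gives 1, h = 1 ✓
  u=0, v=0, w=1: formula gives 0, h = 0 ✓
  u=0, v=1, w=0: formula gives 0, h = 0 ✓
  u=0, v=1, w=1: formula gives 0, h = 0 ✓
  u=1, v=0, w=0: formula gives 1, h = 1 ✓
  …and likewise for the remaining 3 rows.
All 8 rows match — the expression computes h exactly.

Yes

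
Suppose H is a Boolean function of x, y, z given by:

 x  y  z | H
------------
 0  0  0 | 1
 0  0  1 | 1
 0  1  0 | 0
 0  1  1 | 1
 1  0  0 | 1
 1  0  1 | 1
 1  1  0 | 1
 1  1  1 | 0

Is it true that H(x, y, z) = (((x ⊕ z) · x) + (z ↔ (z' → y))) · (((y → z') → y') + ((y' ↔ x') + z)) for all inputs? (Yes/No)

No

Evaluate (((x ⊕ z) · x) + (z ↔ (z' → y))) · (((y → z') → y') + ((y' ↔ x') + z)) on each row and compare to H:
  x=0, y=0, z=0: formula gives 1, H = 1 ✓
  x=0, y=0, z=1: formula gives 1, H = 1 ✓
  x=0, y=1, z=0: formula gives 0, H = 0 ✓
  x=0, y=1, z=1: formula gives 1, H = 1 ✓
  x=1, y=0, z=0: formula gives 1, H = 1 ✓
  …
  x=1, y=1, z=1: formula gives 1, but H = 0 ✗
A single disagreement suffices: at (1,1,1) they differ, so the formula does not compute H.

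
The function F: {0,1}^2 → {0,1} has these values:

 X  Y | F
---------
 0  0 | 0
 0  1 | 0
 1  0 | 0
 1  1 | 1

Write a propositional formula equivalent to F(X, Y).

F(X, Y) = X · Y

The output is 1 only when every input is 1 — the AND of all inputs.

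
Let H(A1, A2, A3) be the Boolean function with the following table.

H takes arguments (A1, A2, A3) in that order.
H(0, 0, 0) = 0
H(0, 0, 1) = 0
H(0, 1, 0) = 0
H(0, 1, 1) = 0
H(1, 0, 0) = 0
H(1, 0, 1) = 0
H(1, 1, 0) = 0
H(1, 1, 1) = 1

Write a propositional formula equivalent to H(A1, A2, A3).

H(A1, A2, A3) = (A1 · A2) · A3

The output is 1 only when every input is 1 — the AND of all inputs.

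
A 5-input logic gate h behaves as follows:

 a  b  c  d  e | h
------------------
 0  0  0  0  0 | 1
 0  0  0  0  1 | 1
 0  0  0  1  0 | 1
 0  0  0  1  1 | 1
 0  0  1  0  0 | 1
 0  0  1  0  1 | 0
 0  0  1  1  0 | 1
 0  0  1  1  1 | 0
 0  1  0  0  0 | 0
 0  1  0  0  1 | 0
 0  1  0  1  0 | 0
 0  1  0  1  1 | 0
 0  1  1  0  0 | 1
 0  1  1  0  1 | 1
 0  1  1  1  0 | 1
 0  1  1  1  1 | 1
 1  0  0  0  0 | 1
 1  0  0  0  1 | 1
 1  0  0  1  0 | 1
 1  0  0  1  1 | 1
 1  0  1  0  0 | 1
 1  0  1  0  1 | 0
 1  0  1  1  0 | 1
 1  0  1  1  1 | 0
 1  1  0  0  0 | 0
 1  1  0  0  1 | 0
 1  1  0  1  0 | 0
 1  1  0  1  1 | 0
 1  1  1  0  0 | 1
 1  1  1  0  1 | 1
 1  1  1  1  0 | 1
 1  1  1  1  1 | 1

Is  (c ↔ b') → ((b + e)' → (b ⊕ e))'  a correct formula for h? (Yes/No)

Test each input against both h and the formula:
  a=0, b=0, c=0, d=0, e=0: formula gives 1, h = 1 ✓
  a=0, b=0, c=0, d=0, e=1: formula gives 1, h = 1 ✓
  a=0, b=0, c=0, d=1, e=0: formula gives 1, h = 1 ✓
  a=0, b=0, c=0, d=1, e=1: formula gives 1, h = 1 ✓
  … (the remaining 28 rows also agree.)
All 32 rows match — the expression computes h exactly.

Yes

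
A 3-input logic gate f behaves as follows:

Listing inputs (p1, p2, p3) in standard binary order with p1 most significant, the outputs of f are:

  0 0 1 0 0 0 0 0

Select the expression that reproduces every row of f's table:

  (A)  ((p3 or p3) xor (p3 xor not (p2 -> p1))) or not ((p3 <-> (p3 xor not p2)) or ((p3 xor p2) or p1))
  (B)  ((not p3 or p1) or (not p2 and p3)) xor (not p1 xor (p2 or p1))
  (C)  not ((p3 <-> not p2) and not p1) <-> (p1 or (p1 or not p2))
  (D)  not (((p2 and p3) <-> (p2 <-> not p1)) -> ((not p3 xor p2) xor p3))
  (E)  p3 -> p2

B

(A) fails at (0,0,0): the formula yields 1, f is 0.
(C) fails at (0,0,0): the formula yields 1, f is 0.
(D) fails at (0,1,0): the formula yields 0, f is 1.
(E) fails at (0,0,0): the formula yields 1, f is 0.
That leaves (B). Evaluating it on every row reproduces the table of f exactly.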